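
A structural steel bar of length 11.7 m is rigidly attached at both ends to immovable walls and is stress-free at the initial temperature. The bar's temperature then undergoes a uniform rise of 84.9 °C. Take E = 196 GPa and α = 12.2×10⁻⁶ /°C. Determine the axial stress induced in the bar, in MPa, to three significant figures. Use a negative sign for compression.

-203 MPa

Free thermal expansion αLΔT = 12.2e-6 · 11700 · 84.9 = 12.12 mm.
The walls impose strain ε = −(12.12)/11700 = -1.0358e-03; σ = Eε = 196000 · -1.0358e-03 = -203 MPa.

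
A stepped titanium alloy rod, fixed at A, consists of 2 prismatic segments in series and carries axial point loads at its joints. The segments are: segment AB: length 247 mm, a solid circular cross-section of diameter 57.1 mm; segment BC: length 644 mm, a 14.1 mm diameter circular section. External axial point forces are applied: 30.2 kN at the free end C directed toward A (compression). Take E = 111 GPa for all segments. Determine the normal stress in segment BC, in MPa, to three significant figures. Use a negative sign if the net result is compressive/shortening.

-193 MPa

Internal axial forces (sectioning from the free end, tension +): N_BC = -30.2 kN, N_AB = -30.2 kN.
A_BC = 156.1 mm².
σ_BC = N_BC/A_BC = -30200/156.1 = -193.4 MPa.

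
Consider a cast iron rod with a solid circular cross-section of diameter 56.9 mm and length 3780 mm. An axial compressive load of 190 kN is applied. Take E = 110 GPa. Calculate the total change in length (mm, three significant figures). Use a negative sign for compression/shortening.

-2.57 mm

A = 2543 mm².
δ_mech = NL/(AE) = -190000·3780/(2543·110000) = -2.568 mm.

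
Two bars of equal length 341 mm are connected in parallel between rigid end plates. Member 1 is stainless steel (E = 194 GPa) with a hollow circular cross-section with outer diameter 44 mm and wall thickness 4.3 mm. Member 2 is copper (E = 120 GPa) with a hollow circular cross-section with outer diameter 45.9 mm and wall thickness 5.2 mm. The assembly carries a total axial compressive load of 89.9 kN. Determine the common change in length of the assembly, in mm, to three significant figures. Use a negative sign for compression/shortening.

-0.167 mm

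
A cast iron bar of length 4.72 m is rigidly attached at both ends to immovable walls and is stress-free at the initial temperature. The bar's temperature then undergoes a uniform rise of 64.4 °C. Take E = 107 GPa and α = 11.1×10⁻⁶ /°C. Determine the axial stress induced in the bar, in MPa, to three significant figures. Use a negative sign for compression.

Free thermal expansion αLΔT = 11.1e-6 · 4720 · 64.4 = 3.374 mm.
The walls impose strain ε = −(3.374)/4720 = -7.1484e-04; σ = Eε = 107000 · -7.1484e-04 = -76.49 MPa.

-76.5 MPa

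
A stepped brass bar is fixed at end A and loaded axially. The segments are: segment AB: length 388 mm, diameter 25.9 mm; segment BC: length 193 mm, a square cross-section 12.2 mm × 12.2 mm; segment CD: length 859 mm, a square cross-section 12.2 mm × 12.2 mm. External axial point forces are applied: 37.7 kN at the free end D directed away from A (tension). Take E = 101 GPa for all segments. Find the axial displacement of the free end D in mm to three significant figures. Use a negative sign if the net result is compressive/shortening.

2.91 mm

Internal axial forces (sectioning from the free end, tension +): N_CD = 37.7 kN, N_BC = 37.7 kN, N_AB = 37.7 kN.
A_AB = 526.9 mm².
A_BC = 148.8 mm².
A_CD = 148.8 mm².
δ_AB = 37700·388/(526.9·101000) = 0.2749 mm
δ_BC = 37700·193/(148.8·101000) = 0.484 mm
δ_CD = 37700·859/(148.8·101000) = 2.154 mm
δ = Σδ_i = 2.913 mm.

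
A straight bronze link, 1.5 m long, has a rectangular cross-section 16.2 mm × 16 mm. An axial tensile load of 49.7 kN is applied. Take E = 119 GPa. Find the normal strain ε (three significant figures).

A = 259.2 mm².
σ = N/A = 191.7 MPa; ε = σ/E = 191.7/119000 = 1.611e-03.

0.00161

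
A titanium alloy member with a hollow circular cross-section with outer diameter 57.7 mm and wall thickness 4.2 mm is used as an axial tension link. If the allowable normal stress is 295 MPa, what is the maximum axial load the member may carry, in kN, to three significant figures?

A = 705.9 mm².
P_max = σ_allow · A = 295 · 705.9 = 208200 N = 208.2 kN.

208 kN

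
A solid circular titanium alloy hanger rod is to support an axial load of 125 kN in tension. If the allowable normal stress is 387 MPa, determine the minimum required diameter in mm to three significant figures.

20.3 mm

Required area A ≥ P/σ_allow = 125000/387 = 323 mm².
For a solid circular section, d ≥ √(4A/π) = 20.28 mm.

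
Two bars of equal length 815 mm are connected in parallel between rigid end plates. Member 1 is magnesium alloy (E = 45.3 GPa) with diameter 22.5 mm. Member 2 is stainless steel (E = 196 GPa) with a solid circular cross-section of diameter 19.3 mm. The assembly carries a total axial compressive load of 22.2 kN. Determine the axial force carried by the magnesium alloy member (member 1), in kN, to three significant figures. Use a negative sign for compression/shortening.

A_1 = 397.6 mm².
A_2 = 292.6 mm².
Equal strain + equilibrium ⇒ each member carries load in proportion to AE: A₁E₁ = 18010000 N, A₂E₂ = 57340000 N, ΣAE = 75350000 N.
F₁ = P·A₁E₁/ΣAE = -22200·18010000/75350000 = -5307 N.

-5.31 kN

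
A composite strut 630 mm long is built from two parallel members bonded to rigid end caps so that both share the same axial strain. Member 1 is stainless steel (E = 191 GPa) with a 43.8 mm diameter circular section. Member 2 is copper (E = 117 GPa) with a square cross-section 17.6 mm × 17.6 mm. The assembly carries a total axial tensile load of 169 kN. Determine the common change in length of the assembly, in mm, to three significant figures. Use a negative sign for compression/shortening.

0.329 mm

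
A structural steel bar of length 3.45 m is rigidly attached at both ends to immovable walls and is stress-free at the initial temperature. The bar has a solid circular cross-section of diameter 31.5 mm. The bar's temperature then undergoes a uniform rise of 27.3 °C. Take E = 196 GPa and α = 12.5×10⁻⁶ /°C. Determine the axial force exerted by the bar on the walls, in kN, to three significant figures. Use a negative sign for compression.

Free thermal expansion αLΔT = 12.5e-6 · 3450 · 27.3 = 1.177 mm.
The walls impose strain ε = −(1.177)/3450 = -3.4125e-04; σ = Eε = 196000 · -3.4125e-04 = -66.88 MPa.
Wall reaction R = σ·A = -66.88·779.3 = -52120 N = -52.12 kN.

-52.1 kN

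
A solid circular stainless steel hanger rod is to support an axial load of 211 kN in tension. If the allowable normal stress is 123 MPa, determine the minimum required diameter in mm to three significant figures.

46.7 mm

Required area A ≥ P/σ_allow = 211000/123 = 1715 mm².
For a solid circular section, d ≥ √(4A/π) = 46.74 mm.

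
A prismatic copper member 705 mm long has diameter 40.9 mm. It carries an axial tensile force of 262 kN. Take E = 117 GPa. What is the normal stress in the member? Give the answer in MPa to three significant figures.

A = 1314 mm².
σ = N/A = 262000/1314 = 199.4 MPa.

199 MPa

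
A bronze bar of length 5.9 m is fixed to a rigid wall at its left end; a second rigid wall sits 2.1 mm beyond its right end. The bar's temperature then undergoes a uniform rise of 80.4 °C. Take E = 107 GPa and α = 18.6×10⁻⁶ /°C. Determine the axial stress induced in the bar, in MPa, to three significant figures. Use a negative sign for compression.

Free thermal expansion αLΔT = 18.6e-6 · 5900 · 80.4 = 8.823 mm.
The walls engage after the gap closes; constrained expansion = 8.823 − 2.1 = 6.723 mm.
The walls impose strain ε = −(6.723)/5900 = -1.1395e-03; σ = Eε = 107000 · -1.1395e-03 = -121.9 MPa.

-122 MPa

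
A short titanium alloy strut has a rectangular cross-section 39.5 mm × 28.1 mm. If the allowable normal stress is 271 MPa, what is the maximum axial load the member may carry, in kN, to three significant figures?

301 kN

A = 1110 mm².
P_max = σ_allow · A = 271 · 1110 = 300800 N = 300.8 kN.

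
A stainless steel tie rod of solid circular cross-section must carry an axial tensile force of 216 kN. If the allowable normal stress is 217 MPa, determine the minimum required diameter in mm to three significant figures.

Required area A ≥ P/σ_allow = 216000/217 = 995.4 mm².
For a solid circular section, d ≥ √(4A/π) = 35.6 mm.

35.6 mm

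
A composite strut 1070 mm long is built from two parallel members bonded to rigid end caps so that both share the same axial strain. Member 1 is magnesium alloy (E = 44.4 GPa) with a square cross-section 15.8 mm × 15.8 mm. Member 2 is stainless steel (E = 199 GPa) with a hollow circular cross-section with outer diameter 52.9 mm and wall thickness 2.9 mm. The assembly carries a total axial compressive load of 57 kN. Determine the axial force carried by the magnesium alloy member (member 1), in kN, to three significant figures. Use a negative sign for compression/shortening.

-6.21 kN

A_1 = 249.6 mm².
A_2 = 455.5 mm².
Equal strain + equilibrium ⇒ each member carries load in proportion to AE: A₁E₁ = 11080000 N, A₂E₂ = 90650000 N, ΣAE = 101700000 N.
F₁ = P·A₁E₁/ΣAE = -57000·11080000/101700000 = -6210 N.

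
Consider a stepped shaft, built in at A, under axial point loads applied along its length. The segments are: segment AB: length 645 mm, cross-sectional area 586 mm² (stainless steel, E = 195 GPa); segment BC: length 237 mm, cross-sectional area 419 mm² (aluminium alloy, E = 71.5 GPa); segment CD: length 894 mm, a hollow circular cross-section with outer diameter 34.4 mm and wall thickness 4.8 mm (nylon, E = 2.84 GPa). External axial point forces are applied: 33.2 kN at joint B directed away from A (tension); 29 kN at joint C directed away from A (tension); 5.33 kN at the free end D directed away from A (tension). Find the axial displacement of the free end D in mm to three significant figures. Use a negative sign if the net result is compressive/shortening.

4.41 mm

Internal axial forces (sectioning from the free end, tension +): N_CD = 5.33 kN, N_BC = 34.33 kN, N_AB = 67.53 kN.
A_CD = 446.4 mm².
δ_AB = 67530·645/(586·195000) = 0.3812 mm
δ_BC = 34330·237/(419·71500) = 0.2716 mm
δ_CD = 5330·894/(446.4·2840) = 3.759 mm
δ = Σδ_i = 4.412 mm.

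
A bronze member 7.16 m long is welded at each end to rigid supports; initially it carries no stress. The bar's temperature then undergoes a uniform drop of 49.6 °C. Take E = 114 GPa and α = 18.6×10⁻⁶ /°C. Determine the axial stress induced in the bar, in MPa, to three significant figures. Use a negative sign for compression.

105 MPa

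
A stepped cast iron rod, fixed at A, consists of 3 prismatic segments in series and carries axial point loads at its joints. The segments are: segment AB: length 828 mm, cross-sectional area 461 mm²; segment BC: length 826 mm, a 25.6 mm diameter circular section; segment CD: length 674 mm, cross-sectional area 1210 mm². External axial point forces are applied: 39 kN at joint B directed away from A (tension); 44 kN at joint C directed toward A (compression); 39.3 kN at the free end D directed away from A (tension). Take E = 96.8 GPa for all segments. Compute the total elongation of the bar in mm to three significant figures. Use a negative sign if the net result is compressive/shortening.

Internal axial forces (sectioning from the free end, tension +): N_CD = 39.3 kN, N_BC = -4.7 kN, N_AB = 34.3 kN.
A_BC = 514.7 mm².
δ_AB = 34300·828/(461·96800) = 0.6364 mm
δ_BC = -4700·826/(514.7·96800) = -0.07792 mm
δ_CD = 39300·674/(1210·96800) = 0.2261 mm
δ = Σδ_i = 0.7847 mm.

0.785 mm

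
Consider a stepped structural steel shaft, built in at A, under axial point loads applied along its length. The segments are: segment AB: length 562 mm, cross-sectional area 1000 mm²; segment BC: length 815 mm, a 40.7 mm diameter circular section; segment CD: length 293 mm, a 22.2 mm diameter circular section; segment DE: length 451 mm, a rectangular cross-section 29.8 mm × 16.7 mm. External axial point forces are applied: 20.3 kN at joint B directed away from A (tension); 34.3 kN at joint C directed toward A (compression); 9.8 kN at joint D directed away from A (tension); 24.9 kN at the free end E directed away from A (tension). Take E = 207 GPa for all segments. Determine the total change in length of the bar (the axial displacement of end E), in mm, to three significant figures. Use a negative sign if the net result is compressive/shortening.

0.293 mm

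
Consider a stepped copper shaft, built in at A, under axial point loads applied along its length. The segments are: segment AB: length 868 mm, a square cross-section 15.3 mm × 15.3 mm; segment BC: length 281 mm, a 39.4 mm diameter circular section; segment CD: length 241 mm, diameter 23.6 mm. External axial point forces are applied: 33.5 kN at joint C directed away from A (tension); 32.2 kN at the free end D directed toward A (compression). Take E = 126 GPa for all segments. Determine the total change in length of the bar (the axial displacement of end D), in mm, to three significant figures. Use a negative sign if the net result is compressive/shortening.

-0.100 mm

Internal axial forces (sectioning from the free end, tension +): N_CD = -32.2 kN, N_BC = 1.3 kN, N_AB = 1.3 kN.
A_AB = 234.1 mm².
A_BC = 1219 mm².
A_CD = 437.4 mm².
δ_AB = 1300·868/(234.1·126000) = 0.03826 mm
δ_BC = 1300·281/(1219·126000) = 0.002378 mm
δ_CD = -32200·241/(437.4·126000) = -0.1408 mm
δ = Σδ_i = -0.1002 mm.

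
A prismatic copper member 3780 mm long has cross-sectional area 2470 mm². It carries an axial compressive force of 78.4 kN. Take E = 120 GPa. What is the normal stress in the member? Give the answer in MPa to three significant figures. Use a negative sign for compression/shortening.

σ = N/A = -78400/2470 = -31.74 MPa.

-31.7 MPa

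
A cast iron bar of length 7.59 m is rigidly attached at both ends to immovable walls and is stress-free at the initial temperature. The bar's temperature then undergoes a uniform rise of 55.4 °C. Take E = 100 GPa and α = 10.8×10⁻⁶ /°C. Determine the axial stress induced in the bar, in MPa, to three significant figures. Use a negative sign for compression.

-59.8 MPa

Free thermal expansion αLΔT = 10.8e-6 · 7590 · 55.4 = 4.541 mm.
The walls impose strain ε = −(4.541)/7590 = -5.9832e-04; σ = Eε = 100000 · -5.9832e-04 = -59.83 MPa.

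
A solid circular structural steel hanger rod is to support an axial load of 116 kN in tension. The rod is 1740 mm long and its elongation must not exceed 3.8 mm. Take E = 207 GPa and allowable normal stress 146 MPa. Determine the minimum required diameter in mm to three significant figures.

Required area A ≥ P/σ_allow = 116000/146 = 794.5 mm².
For a solid circular section, d ≥ √(4A/π) = 31.81 mm.
Elongation limit: A ≥ PL/(Eδ_allow) = 116000·1740/(207000·3.8) = 256.6 mm² ⇒ d ≥ 18.08 mm.
The stress limit governs.

31.8 mm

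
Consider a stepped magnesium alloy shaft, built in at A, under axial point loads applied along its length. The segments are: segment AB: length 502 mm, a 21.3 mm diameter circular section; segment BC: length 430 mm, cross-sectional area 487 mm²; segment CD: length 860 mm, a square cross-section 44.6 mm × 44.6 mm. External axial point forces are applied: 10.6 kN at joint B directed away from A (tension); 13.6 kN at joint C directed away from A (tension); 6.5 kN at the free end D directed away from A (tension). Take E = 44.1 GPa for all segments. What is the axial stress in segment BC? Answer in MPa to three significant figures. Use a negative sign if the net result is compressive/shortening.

Internal axial forces (sectioning from the free end, tension +): N_CD = 6.5 kN, N_BC = 20.1 kN, N_AB = 30.7 kN.
σ_BC = N_BC/A_BC = 20100/487 = 41.27 MPa.

41.3 MPa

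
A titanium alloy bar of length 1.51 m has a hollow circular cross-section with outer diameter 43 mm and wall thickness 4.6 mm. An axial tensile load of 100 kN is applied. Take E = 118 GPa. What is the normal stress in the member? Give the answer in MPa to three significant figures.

180 MPa

A = 554.9 mm².
σ = N/A = 100000/554.9 = 180.2 MPa.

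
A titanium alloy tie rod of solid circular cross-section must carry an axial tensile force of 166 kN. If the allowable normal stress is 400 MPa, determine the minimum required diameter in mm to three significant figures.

23.0 mm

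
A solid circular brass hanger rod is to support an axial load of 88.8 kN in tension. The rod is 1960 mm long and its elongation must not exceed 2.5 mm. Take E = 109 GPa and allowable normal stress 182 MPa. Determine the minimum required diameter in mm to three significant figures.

28.5 mm

Required area A ≥ P/σ_allow = 88800/182 = 487.9 mm².
For a solid circular section, d ≥ √(4A/π) = 24.92 mm.
Elongation limit: A ≥ PL/(Eδ_allow) = 88800·1960/(109000·2.5) = 638.7 mm² ⇒ d ≥ 28.52 mm.
The elongation limit governs.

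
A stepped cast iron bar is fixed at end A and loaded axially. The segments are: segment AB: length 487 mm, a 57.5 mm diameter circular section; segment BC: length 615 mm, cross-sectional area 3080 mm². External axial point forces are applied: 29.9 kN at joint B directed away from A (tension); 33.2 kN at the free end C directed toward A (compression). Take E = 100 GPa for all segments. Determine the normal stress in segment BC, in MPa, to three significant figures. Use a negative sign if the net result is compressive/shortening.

-10.8 MPa

Internal axial forces (sectioning from the free end, tension +): N_BC = -33.2 kN, N_AB = -3.3 kN.
σ_BC = N_BC/A_BC = -33200/3080 = -10.78 MPa.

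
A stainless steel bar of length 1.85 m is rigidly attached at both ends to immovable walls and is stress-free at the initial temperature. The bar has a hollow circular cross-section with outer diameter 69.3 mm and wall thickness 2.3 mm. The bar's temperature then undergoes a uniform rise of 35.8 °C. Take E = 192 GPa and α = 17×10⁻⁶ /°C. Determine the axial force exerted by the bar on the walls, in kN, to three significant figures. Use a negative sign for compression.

Free thermal expansion αLΔT = 17e-6 · 1850 · 35.8 = 1.126 mm.
The walls impose strain ε = −(1.126)/1850 = -6.0860e-04; σ = Eε = 192000 · -6.0860e-04 = -116.9 MPa.
Wall reaction R = σ·A = -116.9·484.1 = -56570 N = -56.57 kN.

-56.6 kN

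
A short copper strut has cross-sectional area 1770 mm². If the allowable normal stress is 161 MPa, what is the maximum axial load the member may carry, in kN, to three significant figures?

285 kN

P_max = σ_allow · A = 161 · 1770 = 285000 N = 285 kN.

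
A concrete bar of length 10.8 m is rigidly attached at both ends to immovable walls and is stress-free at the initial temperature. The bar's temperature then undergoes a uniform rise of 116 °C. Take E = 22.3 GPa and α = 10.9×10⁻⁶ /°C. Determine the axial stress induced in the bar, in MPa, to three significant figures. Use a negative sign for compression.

-28.2 MPa

Free thermal expansion αLΔT = 10.9e-6 · 10800 · 116 = 13.66 mm.
The walls impose strain ε = −(13.66)/10800 = -1.2644e-03; σ = Eε = 22300 · -1.2644e-03 = -28.2 MPa.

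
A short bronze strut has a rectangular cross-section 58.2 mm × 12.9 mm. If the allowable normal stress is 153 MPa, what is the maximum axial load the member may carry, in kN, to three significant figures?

A = 750.8 mm².
P_max = σ_allow · A = 153 · 750.8 = 114900 N = 114.9 kN.

115 kN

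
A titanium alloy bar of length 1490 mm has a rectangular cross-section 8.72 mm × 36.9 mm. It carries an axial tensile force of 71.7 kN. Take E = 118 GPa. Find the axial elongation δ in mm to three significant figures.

2.81 mm

A = 321.8 mm².
δ_mech = NL/(AE) = 71700·1490/(321.8·118000) = 2.814 mm.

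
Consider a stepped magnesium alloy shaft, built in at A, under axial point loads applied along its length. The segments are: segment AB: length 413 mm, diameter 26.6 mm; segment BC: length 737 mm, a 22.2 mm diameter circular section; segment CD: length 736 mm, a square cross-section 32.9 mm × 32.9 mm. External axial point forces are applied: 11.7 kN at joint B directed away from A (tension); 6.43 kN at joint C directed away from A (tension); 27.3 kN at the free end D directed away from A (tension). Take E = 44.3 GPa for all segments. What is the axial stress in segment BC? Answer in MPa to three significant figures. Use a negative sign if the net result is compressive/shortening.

87.1 MPa

Internal axial forces (sectioning from the free end, tension +): N_CD = 27.3 kN, N_BC = 33.73 kN, N_AB = 45.43 kN.
A_BC = 387.1 mm².
σ_BC = N_BC/A_BC = 33730/387.1 = 87.14 MPa.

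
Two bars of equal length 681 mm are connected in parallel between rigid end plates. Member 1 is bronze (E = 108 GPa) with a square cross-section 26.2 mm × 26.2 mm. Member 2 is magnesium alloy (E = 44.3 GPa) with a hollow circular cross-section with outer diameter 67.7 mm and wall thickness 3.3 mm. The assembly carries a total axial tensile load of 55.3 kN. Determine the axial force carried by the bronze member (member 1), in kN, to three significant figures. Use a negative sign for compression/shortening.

39.5 kN

A_1 = 686.4 mm².
A_2 = 667.7 mm².
Equal strain + equilibrium ⇒ each member carries load in proportion to AE: A₁E₁ = 74140000 N, A₂E₂ = 29580000 N, ΣAE = 103700000 N.
F₁ = P·A₁E₁/ΣAE = 55300·74140000/103700000 = 39530 N.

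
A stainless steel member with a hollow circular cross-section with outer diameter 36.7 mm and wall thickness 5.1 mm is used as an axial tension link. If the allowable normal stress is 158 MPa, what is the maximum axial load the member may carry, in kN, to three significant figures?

80.0 kN

A = 506.3 mm².
P_max = σ_allow · A = 158 · 506.3 = 80000 N = 80 kN.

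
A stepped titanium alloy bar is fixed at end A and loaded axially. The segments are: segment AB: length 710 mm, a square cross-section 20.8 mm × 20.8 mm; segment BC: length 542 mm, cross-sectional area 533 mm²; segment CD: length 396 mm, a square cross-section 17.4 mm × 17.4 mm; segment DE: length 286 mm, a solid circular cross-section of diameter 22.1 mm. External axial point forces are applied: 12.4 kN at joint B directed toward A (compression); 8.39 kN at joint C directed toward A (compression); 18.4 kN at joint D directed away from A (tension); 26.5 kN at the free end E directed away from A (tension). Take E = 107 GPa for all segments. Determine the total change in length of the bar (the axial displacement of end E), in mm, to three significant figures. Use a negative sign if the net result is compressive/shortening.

1.45 mm

Internal axial forces (sectioning from the free end, tension +): N_DE = 26.5 kN, N_CD = 44.9 kN, N_BC = 36.51 kN, N_AB = 24.11 kN.
A_AB = 432.6 mm².
A_CD = 302.8 mm².
A_DE = 383.6 mm².
δ_AB = 24110·710/(432.6·107000) = 0.3698 mm
δ_BC = 36510·542/(533·107000) = 0.347 mm
δ_CD = 44900·396/(302.8·107000) = 0.5489 mm
δ_DE = 26500·286/(383.6·107000) = 0.1847 mm
δ = Σδ_i = 1.45 mm.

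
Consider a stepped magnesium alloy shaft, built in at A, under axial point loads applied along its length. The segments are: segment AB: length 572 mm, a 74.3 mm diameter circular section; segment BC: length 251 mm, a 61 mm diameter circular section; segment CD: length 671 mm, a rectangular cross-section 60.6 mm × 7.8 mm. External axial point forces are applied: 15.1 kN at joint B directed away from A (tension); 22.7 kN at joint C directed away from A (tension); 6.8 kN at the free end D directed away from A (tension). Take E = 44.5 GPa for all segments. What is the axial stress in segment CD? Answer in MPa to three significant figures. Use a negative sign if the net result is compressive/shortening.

Internal axial forces (sectioning from the free end, tension +): N_CD = 6.8 kN, N_BC = 29.5 kN, N_AB = 44.6 kN.
A_CD = 472.7 mm².
σ_CD = N_CD/A_CD = 6800/472.7 = 14.39 MPa.

14.4 MPa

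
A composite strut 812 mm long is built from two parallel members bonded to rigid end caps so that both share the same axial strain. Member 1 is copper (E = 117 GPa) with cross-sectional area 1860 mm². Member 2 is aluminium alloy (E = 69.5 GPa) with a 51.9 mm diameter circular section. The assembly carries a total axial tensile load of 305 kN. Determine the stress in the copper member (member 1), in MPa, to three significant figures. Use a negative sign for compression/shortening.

A_2 = 2116 mm².
Equal strain + equilibrium ⇒ each member carries load in proportion to AE: A₁E₁ = 217600000 N, A₂E₂ = 147000000 N, ΣAE = 364700000 N.
σ₁ = P·E₁/ΣAE = 305000·117000/364700000 = 97.86 MPa.

97.9 MPa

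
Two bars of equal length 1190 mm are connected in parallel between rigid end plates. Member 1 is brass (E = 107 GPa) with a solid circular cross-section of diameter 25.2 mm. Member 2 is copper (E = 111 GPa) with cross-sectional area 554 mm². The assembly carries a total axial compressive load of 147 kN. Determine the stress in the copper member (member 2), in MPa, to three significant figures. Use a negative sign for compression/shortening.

-142 MPa

A_1 = 498.8 mm².
Equal strain + equilibrium ⇒ each member carries load in proportion to AE: A₁E₁ = 53370000 N, A₂E₂ = 61490000 N, ΣAE = 114900000 N.
σ₂ = P·E₂/ΣAE = -147000·111000/114900000 = -142.1 MPa.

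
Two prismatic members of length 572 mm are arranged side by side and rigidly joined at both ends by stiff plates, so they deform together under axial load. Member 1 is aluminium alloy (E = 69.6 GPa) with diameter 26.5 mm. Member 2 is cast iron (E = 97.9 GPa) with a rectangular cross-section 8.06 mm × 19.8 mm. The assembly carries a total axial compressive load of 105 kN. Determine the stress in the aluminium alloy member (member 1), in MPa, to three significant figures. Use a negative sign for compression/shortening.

A_1 = 551.5 mm².
A_2 = 159.6 mm².
Equal strain + equilibrium ⇒ each member carries load in proportion to AE: A₁E₁ = 38390000 N, A₂E₂ = 15620000 N, ΣAE = 54010000 N.
σ₁ = P·E₁/ΣAE = -105000·69600/54010000 = -135.3 MPa.

-135 MPa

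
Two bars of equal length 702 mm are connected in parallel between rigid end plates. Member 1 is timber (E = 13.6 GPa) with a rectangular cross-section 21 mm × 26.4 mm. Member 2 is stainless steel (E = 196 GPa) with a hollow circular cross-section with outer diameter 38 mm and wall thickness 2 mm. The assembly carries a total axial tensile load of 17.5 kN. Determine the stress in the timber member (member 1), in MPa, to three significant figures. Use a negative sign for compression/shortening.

4.59 MPa

A_1 = 554.4 mm².
A_2 = 226.2 mm².
Equal strain + equilibrium ⇒ each member carries load in proportion to AE: A₁E₁ = 7540000 N, A₂E₂ = 44330000 N, ΣAE = 51870000 N.
σ₁ = P·E₁/ΣAE = 17500·13600/51870000 = 4.588 MPa.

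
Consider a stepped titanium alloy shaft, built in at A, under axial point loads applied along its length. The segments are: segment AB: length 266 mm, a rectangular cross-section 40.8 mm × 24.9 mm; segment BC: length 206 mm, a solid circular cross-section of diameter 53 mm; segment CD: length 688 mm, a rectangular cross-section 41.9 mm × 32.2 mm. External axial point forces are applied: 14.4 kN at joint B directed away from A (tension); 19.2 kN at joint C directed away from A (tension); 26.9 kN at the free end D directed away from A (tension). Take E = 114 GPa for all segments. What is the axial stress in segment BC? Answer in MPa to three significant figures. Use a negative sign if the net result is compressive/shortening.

20.9 MPa

Internal axial forces (sectioning from the free end, tension +): N_CD = 26.9 kN, N_BC = 46.1 kN, N_AB = 60.5 kN.
A_BC = 2206 mm².
σ_BC = N_BC/A_BC = 46100/2206 = 20.9 MPa.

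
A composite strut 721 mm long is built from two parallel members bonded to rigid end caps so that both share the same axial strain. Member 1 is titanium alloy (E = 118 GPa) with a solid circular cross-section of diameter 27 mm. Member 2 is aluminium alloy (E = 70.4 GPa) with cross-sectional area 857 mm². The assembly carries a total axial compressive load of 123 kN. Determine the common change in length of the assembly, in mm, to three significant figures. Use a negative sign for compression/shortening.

-0.693 mm

A_1 = 572.6 mm².
Equal strain + equilibrium ⇒ each member carries load in proportion to AE: A₁E₁ = 67560000 N, A₂E₂ = 60330000 N, ΣAE = 127900000 N.
δ = PL/ΣAE = -123000·721/127900000 = -0.6934 mm.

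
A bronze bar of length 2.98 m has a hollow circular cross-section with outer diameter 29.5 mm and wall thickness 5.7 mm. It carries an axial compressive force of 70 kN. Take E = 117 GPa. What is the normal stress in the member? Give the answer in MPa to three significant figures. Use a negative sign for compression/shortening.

-164 MPa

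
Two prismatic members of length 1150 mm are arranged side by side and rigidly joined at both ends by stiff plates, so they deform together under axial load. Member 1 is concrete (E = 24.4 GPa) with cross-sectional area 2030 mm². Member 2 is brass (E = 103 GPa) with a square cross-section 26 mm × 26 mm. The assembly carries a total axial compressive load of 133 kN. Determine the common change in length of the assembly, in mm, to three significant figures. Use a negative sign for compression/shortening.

A_2 = 676 mm².
Equal strain + equilibrium ⇒ each member carries load in proportion to AE: A₁E₁ = 49530000 N, A₂E₂ = 69630000 N, ΣAE = 119200000 N.
δ = PL/ΣAE = -133000·1150/119200000 = -1.284 mm.

-1.28 mm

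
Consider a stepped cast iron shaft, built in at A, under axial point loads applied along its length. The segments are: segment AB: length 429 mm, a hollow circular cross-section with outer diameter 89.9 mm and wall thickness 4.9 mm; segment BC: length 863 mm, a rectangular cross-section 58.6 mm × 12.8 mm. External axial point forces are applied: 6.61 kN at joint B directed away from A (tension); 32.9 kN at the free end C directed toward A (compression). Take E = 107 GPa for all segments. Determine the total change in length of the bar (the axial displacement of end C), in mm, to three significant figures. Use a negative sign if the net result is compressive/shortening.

-0.434 mm

Internal axial forces (sectioning from the free end, tension +): N_BC = -32.9 kN, N_AB = -26.29 kN.
A_AB = 1308 mm².
A_BC = 750.1 mm².
δ_AB = -26290·429/(1308·107000) = -0.08056 mm
δ_BC = -32900·863/(750.1·107000) = -0.3538 mm
δ = Σδ_i = -0.4343 mm.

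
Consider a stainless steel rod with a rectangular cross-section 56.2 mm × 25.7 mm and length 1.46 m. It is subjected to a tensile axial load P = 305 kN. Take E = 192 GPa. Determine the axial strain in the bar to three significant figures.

0.00110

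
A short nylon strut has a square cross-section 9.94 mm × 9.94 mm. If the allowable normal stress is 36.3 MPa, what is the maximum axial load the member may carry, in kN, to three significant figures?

A = 98.8 mm².
P_max = σ_allow · A = 36.3 · 98.8 = 3587 N = 3.587 kN.

3.59 kN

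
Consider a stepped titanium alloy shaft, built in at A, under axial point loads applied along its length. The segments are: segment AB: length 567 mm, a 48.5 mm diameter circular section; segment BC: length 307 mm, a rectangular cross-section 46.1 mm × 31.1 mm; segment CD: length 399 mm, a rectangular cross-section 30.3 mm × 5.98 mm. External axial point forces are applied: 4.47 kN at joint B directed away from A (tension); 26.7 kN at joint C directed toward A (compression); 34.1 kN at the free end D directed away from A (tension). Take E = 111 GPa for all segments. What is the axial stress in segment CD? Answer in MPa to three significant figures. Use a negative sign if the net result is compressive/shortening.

188 MPa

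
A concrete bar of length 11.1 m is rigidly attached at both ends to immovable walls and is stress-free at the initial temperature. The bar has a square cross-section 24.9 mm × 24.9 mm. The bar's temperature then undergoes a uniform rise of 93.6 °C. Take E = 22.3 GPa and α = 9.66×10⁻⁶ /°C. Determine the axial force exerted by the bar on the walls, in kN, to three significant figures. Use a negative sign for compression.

Free thermal expansion αLΔT = 9.66e-6 · 11100 · 93.6 = 10.04 mm.
The walls impose strain ε = −(10.04)/11100 = -9.0418e-04; σ = Eε = 22300 · -9.0418e-04 = -20.16 MPa.
Wall reaction R = σ·A = -20.16·620 = -12500 N = -12.5 kN.

-12.5 kN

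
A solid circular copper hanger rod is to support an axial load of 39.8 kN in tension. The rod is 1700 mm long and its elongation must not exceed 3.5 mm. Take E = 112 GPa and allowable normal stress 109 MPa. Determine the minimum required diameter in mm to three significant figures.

Required area A ≥ P/σ_allow = 39800/109 = 365.1 mm².
For a solid circular section, d ≥ √(4A/π) = 21.56 mm.
Elongation limit: A ≥ PL/(Eδ_allow) = 39800·1700/(112000·3.5) = 172.6 mm² ⇒ d ≥ 14.82 mm.
The stress limit governs.

21.6 mm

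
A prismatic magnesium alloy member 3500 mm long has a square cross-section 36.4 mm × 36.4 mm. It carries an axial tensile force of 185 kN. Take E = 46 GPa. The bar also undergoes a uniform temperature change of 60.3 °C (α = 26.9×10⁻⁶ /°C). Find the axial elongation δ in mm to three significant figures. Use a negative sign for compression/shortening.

16.3 mm

A = 1325 mm².
δ_mech = NL/(AE) = 185000·3500/(1325·46000) = 10.62 mm.
δ_thermal = αLΔT = 26.9e-6·3500·60.3 = 5.677 mm.
δ = δ_mech + δ_thermal = 16.3 mm.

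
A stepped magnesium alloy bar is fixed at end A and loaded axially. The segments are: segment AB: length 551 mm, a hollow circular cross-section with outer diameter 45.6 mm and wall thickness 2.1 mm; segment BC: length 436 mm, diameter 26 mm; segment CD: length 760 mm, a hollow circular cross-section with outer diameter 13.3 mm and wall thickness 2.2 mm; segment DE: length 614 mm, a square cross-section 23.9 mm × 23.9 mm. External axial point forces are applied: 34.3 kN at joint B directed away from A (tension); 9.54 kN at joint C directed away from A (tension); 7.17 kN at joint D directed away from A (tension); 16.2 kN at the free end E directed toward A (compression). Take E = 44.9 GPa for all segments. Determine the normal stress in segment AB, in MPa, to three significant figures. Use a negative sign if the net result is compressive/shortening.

121 MPa

Internal axial forces (sectioning from the free end, tension +): N_DE = -16.2 kN, N_CD = -9.03 kN, N_BC = 0.51 kN, N_AB = 34.81 kN.
A_AB = 287 mm².
σ_AB = N_AB/A_AB = 34810/287 = 121.3 MPa.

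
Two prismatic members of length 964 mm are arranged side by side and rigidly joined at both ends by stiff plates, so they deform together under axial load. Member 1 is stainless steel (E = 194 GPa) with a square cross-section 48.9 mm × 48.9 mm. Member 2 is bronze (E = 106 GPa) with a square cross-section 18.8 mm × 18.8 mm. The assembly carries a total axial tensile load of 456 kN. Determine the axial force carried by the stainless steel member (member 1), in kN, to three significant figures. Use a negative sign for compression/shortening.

A_1 = 2391 mm².
A_2 = 353.4 mm².
Equal strain + equilibrium ⇒ each member carries load in proportion to AE: A₁E₁ = 463900000 N, A₂E₂ = 37460000 N, ΣAE = 501400000 N.
F₁ = P·A₁E₁/ΣAE = 456000·463900000/501400000 = 421900 N.

422 kN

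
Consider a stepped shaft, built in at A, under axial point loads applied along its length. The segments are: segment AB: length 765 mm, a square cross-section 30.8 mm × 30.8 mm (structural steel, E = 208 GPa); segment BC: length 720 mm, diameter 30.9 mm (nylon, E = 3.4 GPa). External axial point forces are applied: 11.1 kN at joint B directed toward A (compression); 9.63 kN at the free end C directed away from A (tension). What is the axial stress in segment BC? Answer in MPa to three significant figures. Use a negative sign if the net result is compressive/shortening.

Internal axial forces (sectioning from the free end, tension +): N_BC = 9.63 kN, N_AB = -1.47 kN.
A_BC = 749.9 mm².
σ_BC = N_BC/A_BC = 9630/749.9 = 12.84 MPa.

12.8 MPa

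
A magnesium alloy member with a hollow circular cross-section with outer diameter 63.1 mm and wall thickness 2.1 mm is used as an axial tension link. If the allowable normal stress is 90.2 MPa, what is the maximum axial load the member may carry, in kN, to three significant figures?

36.3 kN

A = 402.4 mm².
P_max = σ_allow · A = 90.2 · 402.4 = 36300 N = 36.3 kN.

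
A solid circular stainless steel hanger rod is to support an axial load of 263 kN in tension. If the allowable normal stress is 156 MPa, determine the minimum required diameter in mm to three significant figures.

Required area A ≥ P/σ_allow = 263000/156 = 1686 mm².
For a solid circular section, d ≥ √(4A/π) = 46.33 mm.

46.3 mm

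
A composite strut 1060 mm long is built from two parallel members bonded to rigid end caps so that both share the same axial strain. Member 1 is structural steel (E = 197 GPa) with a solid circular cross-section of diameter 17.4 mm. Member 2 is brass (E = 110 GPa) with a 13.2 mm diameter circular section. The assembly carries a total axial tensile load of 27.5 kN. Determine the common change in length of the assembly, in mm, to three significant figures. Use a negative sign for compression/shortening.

A_1 = 237.8 mm².
A_2 = 136.8 mm².
Equal strain + equilibrium ⇒ each member carries load in proportion to AE: A₁E₁ = 46840000 N, A₂E₂ = 15050000 N, ΣAE = 61900000 N.
δ = PL/ΣAE = 27500·1060/61900000 = 0.4709 mm.

0.471 mm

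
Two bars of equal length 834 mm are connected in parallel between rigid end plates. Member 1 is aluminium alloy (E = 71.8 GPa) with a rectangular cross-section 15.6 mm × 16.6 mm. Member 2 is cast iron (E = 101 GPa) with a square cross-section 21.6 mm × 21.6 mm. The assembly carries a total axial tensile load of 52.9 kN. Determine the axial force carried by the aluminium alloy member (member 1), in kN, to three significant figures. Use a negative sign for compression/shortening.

A_1 = 259 mm².
A_2 = 466.6 mm².
Equal strain + equilibrium ⇒ each member carries load in proportion to AE: A₁E₁ = 18590000 N, A₂E₂ = 47120000 N, ΣAE = 65720000 N.
F₁ = P·A₁E₁/ΣAE = 52900·18590000/65720000 = 14970 N.

15.0 kN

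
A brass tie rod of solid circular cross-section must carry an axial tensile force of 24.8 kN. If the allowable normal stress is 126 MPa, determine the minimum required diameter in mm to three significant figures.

15.8 mm

Required area A ≥ P/σ_allow = 24800/126 = 196.8 mm².
For a solid circular section, d ≥ √(4A/π) = 15.83 mm.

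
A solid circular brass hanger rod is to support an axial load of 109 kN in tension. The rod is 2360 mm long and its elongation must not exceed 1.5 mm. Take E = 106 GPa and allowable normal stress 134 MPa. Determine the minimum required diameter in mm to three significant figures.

Required area A ≥ P/σ_allow = 109000/134 = 813.4 mm².
For a solid circular section, d ≥ √(4A/π) = 32.18 mm.
Elongation limit: A ≥ PL/(Eδ_allow) = 109000·2360/(106000·1.5) = 1618 mm² ⇒ d ≥ 45.39 mm.
The elongation limit governs.

45.4 mm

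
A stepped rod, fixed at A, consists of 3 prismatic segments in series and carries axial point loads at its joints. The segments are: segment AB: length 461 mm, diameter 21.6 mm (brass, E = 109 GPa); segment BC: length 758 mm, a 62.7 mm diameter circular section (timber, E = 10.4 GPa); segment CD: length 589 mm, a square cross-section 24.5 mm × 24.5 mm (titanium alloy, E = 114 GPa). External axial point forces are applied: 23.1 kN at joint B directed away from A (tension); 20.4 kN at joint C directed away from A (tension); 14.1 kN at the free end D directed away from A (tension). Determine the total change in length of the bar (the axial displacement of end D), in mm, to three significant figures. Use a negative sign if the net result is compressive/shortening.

1.60 mm

Internal axial forces (sectioning from the free end, tension +): N_CD = 14.1 kN, N_BC = 34.5 kN, N_AB = 57.6 kN.
A_AB = 366.4 mm².
A_BC = 3088 mm².
A_CD = 600.2 mm².
δ_AB = 57600·461/(366.4·109000) = 0.6648 mm
δ_BC = 34500·758/(3088·10400) = 0.8144 mm
δ_CD = 14100·589/(600.2·114000) = 0.1214 mm
δ = Σδ_i = 1.601 mm.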